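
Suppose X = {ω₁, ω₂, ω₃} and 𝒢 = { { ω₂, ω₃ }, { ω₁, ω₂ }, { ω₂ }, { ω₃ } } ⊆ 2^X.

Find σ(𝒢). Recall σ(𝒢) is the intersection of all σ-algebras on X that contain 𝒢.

Start: 𝒢 ∪ {∅, X} = { {  }, { ω₂ }, { ω₃ }, { ω₁, ω₂ }, { ω₂, ω₃ }, X }.
Iteration 1 (2 new):
  { ω₁ }  = X∖{ ω₂, ω₃ }
  { ω₁, ω₃ }  = X∖{ ω₂ }
Iteration 2: already closed under ᶜ and ∪.

σ(𝒢) = { {  }, { ω₁ }, { ω₂ }, { ω₃ }, { ω₁, ω₂ }, { ω₁, ω₃ }, { ω₂, ω₃ }, X }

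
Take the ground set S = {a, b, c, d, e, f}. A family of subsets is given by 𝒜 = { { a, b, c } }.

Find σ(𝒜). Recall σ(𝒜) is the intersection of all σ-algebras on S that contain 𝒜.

|σ(𝒜)| = 4.  σ(𝒜) = { {  }, { a, b, c }, { d, e, f }, S }

Check:
Seed the family with 𝒜 together with ∅ and S: { {  }, { a, b, c }, S }.
Step 1. New:
  { d, e, f }  = S∖{ a, b, c }
  — 4 sets.
After Step 2 the family is unchanged; done.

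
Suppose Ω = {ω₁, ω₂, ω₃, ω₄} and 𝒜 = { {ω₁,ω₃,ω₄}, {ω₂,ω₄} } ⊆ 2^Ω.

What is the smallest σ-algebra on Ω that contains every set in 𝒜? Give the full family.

Start: 𝒜 ∪ {∅, Ω} = { ∅, {ω₂,ω₄}, {ω₁,ω₃,ω₄}, Ω }.
Iteration 1: +2 →
  {ω₂}  = Ω∖{ω₁,ω₃,ω₄}
  {ω₁,ω₃}  = Ω∖{ω₂,ω₄}
  (now 6)
Iteration 2 adds 1:
  {ω₁,ω₂,ω₃}  = {ω₁,ω₃} ∪ {ω₂}
  (now 7)
Iteration 3 (1 new):
  {ω₄}  = Ω∖{ω₁,ω₂,ω₃}
  (now 8)
Iteration 4: already closed under ᶜ and ∪.

Hence σ(𝒜) has 8 members: { ∅, {ω₂}, {ω₄}, {ω₁,ω₃}, {ω₂,ω₄}, {ω₁,ω₂,ω₃}, {ω₁,ω₃,ω₄}, Ω }.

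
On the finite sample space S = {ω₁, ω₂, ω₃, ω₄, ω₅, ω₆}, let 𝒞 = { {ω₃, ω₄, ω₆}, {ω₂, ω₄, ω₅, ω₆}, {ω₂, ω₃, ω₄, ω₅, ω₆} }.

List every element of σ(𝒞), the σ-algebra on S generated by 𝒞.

Take S₀ = 𝒞 ∪ {∅, S} = { ∅, {ω₃, ω₄, ω₆}, {ω₂, ω₄, ω₅, ω₆}, {ω₂, ω₃, ω₄, ω₅, ω₆}, S }.
Round 1 (3 new):
  {ω₁}  = S∖{ω₂, ω₃, ω₄, ω₅, ω₆}
  {ω₁, ω₃}  = S∖{ω₂, ω₄, ω₅, ω₆}
  {ω₁, ω₂, ω₅}  = S∖{ω₃, ω₄, ω₆}
  — 8 sets.
Round 2: 3 new —
  {ω₁, ω₂, ω₃, ω₅}  = {ω₁, ω₂, ω₅} ∪ {ω₁, ω₃}
  {ω₁, ω₃, ω₄, ω₆}  = {ω₃, ω₄, ω₆} ∪ {ω₁, ω₃}
  {ω₁, ω₂, ω₄, ω₅, ω₆}  = {ω₁, ω₂, ω₅} ∪ {ω₂, ω₄, ω₅, ω₆}
  — 11 sets.
Round 3 adds 3:
  {ω₃}  = S∖{ω₁, ω₂, ω₄, ω₅, ω₆}
  {ω₂, ω₅}  = S∖{ω₁, ω₃, ω₄, ω₆}
  {ω₄, ω₆}  = S∖{ω₁, ω₂, ω₃, ω₅}
  — 14 sets.
Round 4: +2 →
  {ω₁, ω₄, ω₆}  = {ω₄, ω₆} ∪ {ω₁}
  {ω₂, ω₃, ω₅}  = {ω₃} ∪ {ω₂, ω₅}
  — 16 sets.
Round 5: closed — nothing new.

|σ(𝒞)| = 16.  σ(𝒞) = { ∅, {ω₁}, {ω₃}, {ω₁, ω₃}, {ω₂, ω₅}, {ω₄, ω₆}, {ω₁, ω₂, ω₅}, {ω₁, ω₄, ω₆}, {ω₂, ω₃, ω₅}, {ω₃, ω₄, ω₆}, {ω₁, ω₂, ω₃, ω₅}, {ω₁, ω₃, ω₄, ω₆}, {ω₂, ω₄, ω₅, ω₆}, {ω₁, ω₂, ω₄, ω₅, ω₆}, {ω₂, ω₃, ω₄, ω₅, ω₆}, S }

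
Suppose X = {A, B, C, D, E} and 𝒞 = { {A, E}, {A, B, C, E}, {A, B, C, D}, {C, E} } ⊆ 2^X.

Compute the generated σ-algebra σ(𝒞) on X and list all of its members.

Initial family (6 sets): { {}, {A, E}, {C, E}, {A, B, C, D}, {A, B, C, E}, X }.
Pass 1. New:
  {D}  = complement {A, B, C, E}
  {E}  = complement {A, B, C, D}
  {A, B, D}  = complement {C, E}
  {A, C, E}  = {A, E} ∪ {C, E}
  {B, C, D}  = complement {A, E}
Pass 2: 7 new —
  {B, D}  = complement {A, C, E}
  {D, E}  = {E} ∪ {D}
  {A, D, E}  = {A, E} ∪ {D}
  {C, D, E}  = {D} ∪ {C, E}
  {A, B, D, E}  = {A, B, D} ∪ {E}
  {A, C, D, E}  = {A, C, E} ∪ {D}
  {B, C, D, E}  = {E} ∪ {B, C, D}
Pass 3 adds 7:
  {A}  = complement {B, C, D, E}
  {B}  = complement {A, C, D, E}
  {C}  = complement {A, B, D, E}
  {A, B}  = complement {C, D, E}
  {B, C}  = complement {A, D, E}
  {A, B, C}  = complement {D, E}
  {B, D, E}  = {D, E} ∪ {B, D}
Pass 4 (6 new):
  {A, C}  = complement {B, D, E}
  {A, D}  = {D} ∪ {A}
  {B, E}  = {B} ∪ {E}
  {C, D}  = {C} ∪ {D}
  {A, B, E}  = {A, B} ∪ {E}
  {B, C, E}  = {B} ∪ {C, E}
Pass 5. New:
  {A, C, D}  = complement {B, E}
Pass 6: closed — nothing new.

σ(𝒞) = { {}, {A}, {B}, {C}, {D}, {E}, {A, B}, {A, C}, {A, D}, {A, E}, {B, C}, {B, D}, {B, E}, {C, D}, {C, E}, {D, E}, {A, B, C}, {A, B, D}, {A, B, E}, {A, C, D}, {A, C, E}, {A, D, E}, {B, C, D}, {B, C, E}, {B, D, E}, {C, D, E}, {A, B, C, D}, {A, B, C, E}, {A, B, D, E}, {A, C, D, E}, {B, C, D, E}, X }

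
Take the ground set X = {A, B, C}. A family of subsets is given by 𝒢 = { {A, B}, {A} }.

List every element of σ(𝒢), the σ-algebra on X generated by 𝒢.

Answer: σ(𝒢) = { ∅, {A}, {B}, {C}, {A, B}, {A, C}, {B, C}, X }

Check:
Start: 𝒢 ∪ {∅, X} = { ∅, {A}, {A, B}, X }.
Round 1. New:
  {C}  = complement {A, B}
  {B, C}  = complement {A}
Round 2 (1 new):
  {A, C}  = {C} ∪ {A}
Round 3 (1 new):
  {B}  = complement {A, C}
After Round 4 the family is unchanged; done.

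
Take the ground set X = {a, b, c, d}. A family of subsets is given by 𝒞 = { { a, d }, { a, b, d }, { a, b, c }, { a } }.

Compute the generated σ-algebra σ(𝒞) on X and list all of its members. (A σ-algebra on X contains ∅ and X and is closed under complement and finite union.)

Seed the family with 𝒞 together with ∅ and X: { {}, { a }, { a, d }, { a, b, c }, { a, b, d }, X }.
Iteration 1. New:
  { c }  = { a, b, d }ᶜ
  { d }  = { a, b, c }ᶜ
  { b, c }  = { a, d }ᶜ
  { b, c, d }  = { a }ᶜ
  — 10 sets.
Iteration 2. New:
  { a, c }  = { c } ∪ { a }
  { c, d }  = { c } ∪ { d }
  { a, c, d }  = { c } ∪ { a, d }
  — 13 sets.
Iteration 3 adds 3:
  { b }  = { a, c, d }ᶜ
  { a, b }  = { c, d }ᶜ
  { b, d }  = { a, c }ᶜ
  — 16 sets.
Iteration 4: closed — nothing new.

σ(𝒞) = { {}, { a }, { b }, { c }, { d }, { a, b }, { a, c }, { a, d }, { b, c }, { b, d }, { c, d }, { a, b, c }, { a, b, d }, { a, c, d }, { b, c, d }, X }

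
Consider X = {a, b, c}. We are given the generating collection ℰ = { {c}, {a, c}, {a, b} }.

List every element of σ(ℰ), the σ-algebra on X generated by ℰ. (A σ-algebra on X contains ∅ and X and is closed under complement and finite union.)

|σ(ℰ)| = 8.  σ(ℰ) = { {}, {a}, {b}, {c}, {a, b}, {a, c}, {b, c}, X }

Trace:
Take S₀ = ℰ ∪ {∅, X} = { {}, {c}, {a, b}, {a, c}, X }.
Round 1: 1 new —
  {b}  = X∖{a, c}
Round 2: +1 →
  {b, c}  = {c} ∪ {b}
Round 3 (1 new):
  {a}  = X∖{b, c}
Round 4: stable.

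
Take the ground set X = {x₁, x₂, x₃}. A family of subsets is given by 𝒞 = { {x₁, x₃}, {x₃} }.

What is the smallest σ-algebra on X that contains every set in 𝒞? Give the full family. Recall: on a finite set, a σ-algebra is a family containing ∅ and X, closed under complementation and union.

Answer: σ(𝒞) = { {}, {x₁}, {x₂}, {x₃}, {x₁, x₂}, {x₁, x₃}, {x₂, x₃}, X }

Check:
Take S₀ = 𝒞 ∪ {∅, X} = { {}, {x₃}, {x₁, x₃}, X }.
Round 1 (2 new):
  {x₂}  = complement {x₁, x₃}
  {x₁, x₂}  = complement {x₃}
  — 6 sets.
Round 2 adds 1:
  {x₂, x₃}  = {x₃} ∪ {x₂}
  — 7 sets.
Round 3 adds 1:
  {x₁}  = complement {x₂, x₃}
  — 8 sets.
Round 4: stable.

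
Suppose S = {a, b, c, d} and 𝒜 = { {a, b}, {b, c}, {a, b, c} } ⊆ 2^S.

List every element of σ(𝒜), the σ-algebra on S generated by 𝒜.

Seed the family with 𝒜 together with ∅ and S: { {}, {a, b}, {b, c}, {a, b, c}, S }.
Round 1. New:
  {d}  = S∖{a, b, c}
  {a, d}  = S∖{b, c}
  {c, d}  = S∖{a, b}
  |family| = 8
Round 2: 3 new —
  {a, b, d}  = {d} ∪ {a, b}
  {a, c, d}  = {c, d} ∪ {a, d}
  {b, c, d}  = {d} ∪ {b, c}
  |family| = 11
Round 3: +3 →
  {a}  = S∖{b, c, d}
  {b}  = S∖{a, c, d}
  {c}  = S∖{a, b, d}
  |family| = 14
Round 4: 2 new —
  {a, c}  = {c} ∪ {a}
  {b, d}  = {d} ∪ {b}
  |family| = 16
Round 5: already closed under ᶜ and ∪.

Therefore σ(𝒜) = { {}, {a}, {b}, {c}, {d}, {a, b}, {a, c}, {a, d}, {b, c}, {b, d}, {c, d}, {a, b, c}, {a, b, d}, {a, c, d}, {b, c, d}, S } (|σ(𝒜)| = 16).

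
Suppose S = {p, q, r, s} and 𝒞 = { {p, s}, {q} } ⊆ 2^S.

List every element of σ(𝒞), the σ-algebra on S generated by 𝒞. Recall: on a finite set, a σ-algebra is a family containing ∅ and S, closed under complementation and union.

|σ(𝒞)| = 8.  σ(𝒞) = { ∅, {q}, {r}, {p, s}, {q, r}, {p, q, s}, {p, r, s}, S }

Working:
Seed the family with 𝒞 together with ∅ and S: { ∅, {q}, {p, s}, S }.
Step 1 adds 3:
  {q, r}  = ᶜ of {p, s}
  {p, q, s}  = {q} ∪ {p, s}
  {p, r, s}  = ᶜ of {q}
  |family| = 7
Step 2 (1 new):
  {r}  = ᶜ of {p, q, s}
  |family| = 8
After Step 3 the family is unchanged; done.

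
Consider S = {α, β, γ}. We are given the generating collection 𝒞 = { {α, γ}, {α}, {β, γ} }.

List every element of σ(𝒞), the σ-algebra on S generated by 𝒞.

Answer: σ(𝒞) = { ∅, {α}, {β}, {γ}, {α, β}, {α, γ}, {β, γ}, S }

Trace:
Take S₀ = 𝒞 ∪ {∅, S} = { ∅, {α}, {α, γ}, {β, γ}, S }.
Pass 1: 1 new —
  {β}  = S∖{α, γ}
  (now 6)
Pass 2: 1 new —
  {α, β}  = {β} ∪ {α}
  (now 7)
Pass 3 (1 new):
  {γ}  = S∖{α, β}
  (now 8)
Pass 4: closed — nothing new.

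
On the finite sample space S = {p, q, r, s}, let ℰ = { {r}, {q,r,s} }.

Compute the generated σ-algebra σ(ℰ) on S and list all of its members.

σ(ℰ) (8 sets): { ∅, {p}, {r}, {p,r}, {q,s}, {p,q,s}, {q,r,s}, S }

Derivation:
Initial family (4 sets): { ∅, {r}, {q,r,s}, S }.
Step 1: +2 →
  {p}  = {q,r,s}ᶜ
  {p,q,s}  = {r}ᶜ
  |family| = 6
Step 2: 1 new —
  {p,r}  = {r} ∪ {p}
  |family| = 7
Step 3: 1 new —
  {q,s}  = {p,r}ᶜ
  |family| = 8
Step 4 adds nothing — fixpoint reached.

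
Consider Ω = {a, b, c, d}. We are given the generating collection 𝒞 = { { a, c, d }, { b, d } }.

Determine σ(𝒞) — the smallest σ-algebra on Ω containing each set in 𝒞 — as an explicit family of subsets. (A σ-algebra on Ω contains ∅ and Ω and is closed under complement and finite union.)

σ(𝒞) = { ∅, { b }, { d }, { a, c }, { b, d }, { a, b, c }, { a, c, d }, Ω }

Derivation:
Take S₀ = 𝒞 ∪ {∅, Ω} = { ∅, { b, d }, { a, c, d }, Ω }.
Round 1. New:
  { b }  = complement { a, c, d }
  { a, c }  = complement { b, d }
  [6 total]
Round 2: 1 new —
  { a, b, c }  = { a, c } ∪ { b }
  [7 total]
Round 3: 1 new —
  { d }  = complement { a, b, c }
  [8 total]
Round 4: no new sets; the family is a σ-algebra.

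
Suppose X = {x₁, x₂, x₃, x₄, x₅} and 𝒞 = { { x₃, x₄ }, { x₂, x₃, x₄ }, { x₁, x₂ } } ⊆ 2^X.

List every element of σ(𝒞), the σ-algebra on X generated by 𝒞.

Begin from { {}, { x₁, x₂ }, { x₃, x₄ }, { x₂, x₃, x₄ }, X } (that is, 𝒞 plus ∅ and X).
Pass 1: +4 →
  { x₁, x₅ }  = X∖{ x₂, x₃, x₄ }
  { x₁, x₂, x₅ }  = X∖{ x₃, x₄ }
  { x₃, x₄, x₅ }  = X∖{ x₁, x₂ }
  { x₁, x₂, x₃, x₄ }  = { x₃, x₄ } ∪ { x₁, x₂ }
  |family| = 9
Pass 2 adds 3:
  { x₅ }  = X∖{ x₁, x₂, x₃, x₄ }
  { x₁, x₃, x₄, x₅ }  = { x₃, x₄, x₅ } ∪ { x₁, x₅ }
  { x₂, x₃, x₄, x₅ }  = { x₃, x₄, x₅ } ∪ { x₂, x₃, x₄ }
  |family| = 12
Pass 3 (2 new):
  { x₁ }  = X∖{ x₂, x₃, x₄, x₅ }
  { x₂ }  = X∖{ x₁, x₃, x₄, x₅ }
  |family| = 14
Pass 4 adds 2:
  { x₂, x₅ }  = { x₂ } ∪ { x₅ }
  { x₁, x₃, x₄ }  = { x₃, x₄ } ∪ { x₁ }
  |family| = 16
Pass 5: already closed under ᶜ and ∪.

|σ(𝒞)| = 16.  σ(𝒞) = { {}, { x₁ }, { x₂ }, { x₅ }, { x₁, x₂ }, { x₁, x₅ }, { x₂, x₅ }, { x₃, x₄ }, { x₁, x₂, x₅ }, { x₁, x₃, x₄ }, { x₂, x₃, x₄ }, { x₃, x₄, x₅ }, { x₁, x₂, x₃, x₄ }, { x₁, x₃, x₄, x₅ }, { x₂, x₃, x₄, x₅ }, X }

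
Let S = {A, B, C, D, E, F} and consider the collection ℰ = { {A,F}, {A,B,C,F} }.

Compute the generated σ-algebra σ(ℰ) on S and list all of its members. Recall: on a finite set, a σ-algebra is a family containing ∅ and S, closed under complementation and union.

Answer: σ(ℰ) = { {}, {A,F}, {B,C}, {D,E}, {A,B,C,F}, {A,D,E,F}, {B,C,D,E}, S }

Check:
Take S₀ = ℰ ∪ {∅, S} = { {}, {A,F}, {A,B,C,F}, S }.
Iteration 1. New:
  {D,E}  = ᶜ of {A,B,C,F}
  {B,C,D,E}  = ᶜ of {A,F}
  (now 6)
Iteration 2. New:
  {A,D,E,F}  = {D,E} ∪ {A,F}
  (now 7)
Iteration 3: +1 →
  {B,C}  = ᶜ of {A,D,E,F}
  (now 8)
Iteration 4 adds nothing — fixpoint reached.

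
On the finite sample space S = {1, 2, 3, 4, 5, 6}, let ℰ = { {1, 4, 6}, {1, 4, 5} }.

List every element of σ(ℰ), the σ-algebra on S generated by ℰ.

|σ(ℰ)| = 16.  σ(ℰ) = { ∅, {5}, {6}, {1, 4}, {2, 3}, {5, 6}, {1, 4, 5}, {1, 4, 6}, {2, 3, 5}, {2, 3, 6}, {1, 2, 3, 4}, {1, 4, 5, 6}, {2, 3, 5, 6}, {1, 2, 3, 4, 5}, {1, 2, 3, 4, 6}, S }

Working:
Take S₀ = ℰ ∪ {∅, S} = { ∅, {1, 4, 5}, {1, 4, 6}, S }.
Round 1: 3 new —
  {2, 3, 5}  = S∖{1, 4, 6}
  {2, 3, 6}  = S∖{1, 4, 5}
  {1, 4, 5, 6}  = {1, 4, 6} ∪ {1, 4, 5}
Round 2 (4 new):
  {2, 3}  = S∖{1, 4, 5, 6}
  {2, 3, 5, 6}  = {2, 3, 5} ∪ {2, 3, 6}
  {1, 2, 3, 4, 5}  = {1, 4, 5} ∪ {2, 3, 5}
  {1, 2, 3, 4, 6}  = {2, 3, 6} ∪ {1, 4, 6}
Round 3: 3 new —
  {5}  = S∖{1, 2, 3, 4, 6}
  {6}  = S∖{1, 2, 3, 4, 5}
  {1, 4}  = S∖{2, 3, 5, 6}
Round 4 (2 new):
  {5, 6}  = {5} ∪ {6}
  {1, 2, 3, 4}  = {2, 3} ∪ {1, 4}
Round 5: no new sets; the family is a σ-algebra.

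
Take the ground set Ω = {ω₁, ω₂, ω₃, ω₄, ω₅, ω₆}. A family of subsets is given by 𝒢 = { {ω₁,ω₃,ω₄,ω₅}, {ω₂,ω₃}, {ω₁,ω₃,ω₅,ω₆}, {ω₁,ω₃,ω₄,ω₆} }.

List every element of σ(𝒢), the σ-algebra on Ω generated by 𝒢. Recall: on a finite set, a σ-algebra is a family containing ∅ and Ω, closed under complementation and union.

Initial family (6 sets): { {}, {ω₂,ω₃}, {ω₁,ω₃,ω₄,ω₅}, {ω₁,ω₃,ω₄,ω₆}, {ω₁,ω₃,ω₅,ω₆}, Ω }.
Iteration 1: 8 new —
  {ω₂,ω₄}  = {ω₁,ω₃,ω₅,ω₆}ᶜ
  {ω₂,ω₅}  = {ω₁,ω₃,ω₄,ω₆}ᶜ
  {ω₂,ω₆}  = {ω₁,ω₃,ω₄,ω₅}ᶜ
  {ω₁,ω₄,ω₅,ω₆}  = {ω₂,ω₃}ᶜ
  {ω₁,ω₂,ω₃,ω₄,ω₅}  = {ω₂,ω₃} ∪ {ω₁,ω₃,ω₄,ω₅}
  {ω₁,ω₂,ω₃,ω₄,ω₆}  = {ω₂,ω₃} ∪ {ω₁,ω₃,ω₄,ω₆}
  {ω₁,ω₂,ω₃,ω₅,ω₆}  = {ω₁,ω₃,ω₅,ω₆} ∪ {ω₂,ω₃}
  {ω₁,ω₃,ω₄,ω₅,ω₆}  = {ω₁,ω₃,ω₅,ω₆} ∪ {ω₁,ω₃,ω₄,ω₅}
  |family| = 14
Iteration 2: 11 new —
  {ω₂}  = {ω₁,ω₃,ω₄,ω₅,ω₆}ᶜ
  {ω₄}  = {ω₁,ω₂,ω₃,ω₅,ω₆}ᶜ
  {ω₅}  = {ω₁,ω₂,ω₃,ω₄,ω₆}ᶜ
  {ω₆}  = {ω₁,ω₂,ω₃,ω₄,ω₅}ᶜ
  {ω₂,ω₃,ω₄}  = {ω₂,ω₃} ∪ {ω₂,ω₄}
  {ω₂,ω₃,ω₅}  = {ω₂,ω₅} ∪ {ω₂,ω₃}
  {ω₂,ω₃,ω₆}  = {ω₂,ω₆} ∪ {ω₂,ω₃}
  {ω₂,ω₄,ω₅}  = {ω₂,ω₅} ∪ {ω₂,ω₄}
  {ω₂,ω₄,ω₆}  = {ω₂,ω₆} ∪ {ω₂,ω₄}
  {ω₂,ω₅,ω₆}  = {ω₂,ω₅} ∪ {ω₂,ω₆}
  {ω₁,ω₂,ω₄,ω₅,ω₆}  = {ω₂,ω₅} ∪ {ω₁,ω₄,ω₅,ω₆}
  |family| = 25
Iteration 3. New:
  {ω₃}  = {ω₁,ω₂,ω₄,ω₅,ω₆}ᶜ
  {ω₄,ω₅}  = {ω₅} ∪ {ω₄}
  {ω₄,ω₆}  = {ω₆} ∪ {ω₄}
  {ω₅,ω₆}  = {ω₆} ∪ {ω₅}
  {ω₁,ω₃,ω₄}  = {ω₂,ω₅,ω₆}ᶜ
  {ω₁,ω₃,ω₅}  = {ω₂,ω₄,ω₆}ᶜ
  {ω₁,ω₃,ω₆}  = {ω₂,ω₄,ω₅}ᶜ
  {ω₁,ω₄,ω₅}  = {ω₂,ω₃,ω₆}ᶜ
  {ω₁,ω₄,ω₆}  = {ω₂,ω₃,ω₅}ᶜ
  {ω₁,ω₅,ω₆}  = {ω₂,ω₃,ω₄}ᶜ
  {ω₂,ω₃,ω₄,ω₅}  = {ω₂,ω₅} ∪ {ω₂,ω₃,ω₄}
  {ω₂,ω₃,ω₄,ω₆}  = {ω₂,ω₄,ω₆} ∪ {ω₂,ω₃,ω₄}
  {ω₂,ω₃,ω₅,ω₆}  = {ω₂,ω₅} ∪ {ω₂,ω₃,ω₆}
  {ω₂,ω₄,ω₅,ω₆}  = {ω₂,ω₄,ω₆} ∪ {ω₂,ω₅}
  {ω₂,ω₃,ω₄,ω₅,ω₆}  = {ω₂,ω₄,ω₆} ∪ {ω₂,ω₃,ω₅}
  |family| = 40
Iteration 4 (18 new):
  {ω₁}  = {ω₂,ω₃,ω₄,ω₅,ω₆}ᶜ
  {ω₁,ω₃}  = {ω₂,ω₄,ω₅,ω₆}ᶜ
  {ω₁,ω₄}  = {ω₂,ω₃,ω₅,ω₆}ᶜ
  {ω₁,ω₅}  = {ω₂,ω₃,ω₄,ω₆}ᶜ
  {ω₁,ω₆}  = {ω₂,ω₃,ω₄,ω₅}ᶜ
  {ω₃,ω₄}  = {ω₃} ∪ {ω₄}
  {ω₃,ω₅}  = {ω₃} ∪ {ω₅}
  {ω₃,ω₆}  = {ω₃} ∪ {ω₆}
  {ω₃,ω₄,ω₅}  = {ω₄,ω₅} ∪ {ω₃}
  {ω₃,ω₄,ω₆}  = {ω₃} ∪ {ω₄,ω₆}
  {ω₃,ω₅,ω₆}  = {ω₃} ∪ {ω₅,ω₆}
  {ω₄,ω₅,ω₆}  = {ω₄,ω₅} ∪ {ω₅,ω₆}
  {ω₁,ω₂,ω₃,ω₄}  = {ω₅,ω₆}ᶜ
  {ω₁,ω₂,ω₃,ω₅}  = {ω₄,ω₆}ᶜ
  {ω₁,ω₂,ω₃,ω₆}  = {ω₄,ω₅}ᶜ
  {ω₁,ω₂,ω₄,ω₅}  = {ω₂} ∪ {ω₁,ω₄,ω₅}
  {ω₁,ω₂,ω₄,ω₆}  = {ω₂,ω₄,ω₆} ∪ {ω₁,ω₄,ω₆}
  {ω₁,ω₂,ω₅,ω₆}  = {ω₂} ∪ {ω₁,ω₅,ω₆}
  |family| = 58
Iteration 5 adds 6:
  {ω₁,ω₂}  = {ω₂} ∪ {ω₁}
  {ω₁,ω₂,ω₃}  = {ω₄,ω₅,ω₆}ᶜ
  {ω₁,ω₂,ω₄}  = {ω₃,ω₅,ω₆}ᶜ
  {ω₁,ω₂,ω₅}  = {ω₃,ω₄,ω₆}ᶜ
  {ω₁,ω₂,ω₆}  = {ω₃,ω₄,ω₅}ᶜ
  {ω₃,ω₄,ω₅,ω₆}  = {ω₃,ω₄,ω₅} ∪ {ω₅,ω₆}
  |family| = 64
After Iteration 6 the family is unchanged; done.

Hence σ(𝒢) has 64 members: { {}, {ω₁}, {ω₂}, {ω₃}, {ω₄}, {ω₅}, {ω₆}, {ω₁,ω₂}, {ω₁,ω₃}, {ω₁,ω₄}, {ω₁,ω₅}, {ω₁,ω₆}, {ω₂,ω₃}, {ω₂,ω₄}, {ω₂,ω₅}, {ω₂,ω₆}, {ω₃,ω₄}, {ω₃,ω₅}, {ω₃,ω₆}, {ω₄,ω₅}, {ω₄,ω₆}, {ω₅,ω₆}, {ω₁,ω₂,ω₃}, {ω₁,ω₂,ω₄}, {ω₁,ω₂,ω₅}, {ω₁,ω₂,ω₆}, {ω₁,ω₃,ω₄}, {ω₁,ω₃,ω₅}, {ω₁,ω₃,ω₆}, {ω₁,ω₄,ω₅}, {ω₁,ω₄,ω₆}, {ω₁,ω₅,ω₆}, {ω₂,ω₃,ω₄}, {ω₂,ω₃,ω₅}, {ω₂,ω₃,ω₆}, {ω₂,ω₄,ω₅}, {ω₂,ω₄,ω₆}, {ω₂,ω₅,ω₆}, {ω₃,ω₄,ω₅}, {ω₃,ω₄,ω₆}, {ω₃,ω₅,ω₆}, {ω₄,ω₅,ω₆}, {ω₁,ω₂,ω₃,ω₄}, {ω₁,ω₂,ω₃,ω₅}, {ω₁,ω₂,ω₃,ω₆}, {ω₁,ω₂,ω₄,ω₅}, {ω₁,ω₂,ω₄,ω₆}, {ω₁,ω₂,ω₅,ω₆}, {ω₁,ω₃,ω₄,ω₅}, {ω₁,ω₃,ω₄,ω₆}, {ω₁,ω₃,ω₅,ω₆}, {ω₁,ω₄,ω₅,ω₆}, {ω₂,ω₃,ω₄,ω₅}, {ω₂,ω₃,ω₄,ω₆}, {ω₂,ω₃,ω₅,ω₆}, {ω₂,ω₄,ω₅,ω₆}, {ω₃,ω₄,ω₅,ω₆}, {ω₁,ω₂,ω₃,ω₄,ω₅}, {ω₁,ω₂,ω₃,ω₄,ω₆}, {ω₁,ω₂,ω₃,ω₅,ω₆}, {ω₁,ω₂,ω₄,ω₅,ω₆}, {ω₁,ω₃,ω₄,ω₅,ω₆}, {ω₂,ω₃,ω₄,ω₅,ω₆}, Ω }.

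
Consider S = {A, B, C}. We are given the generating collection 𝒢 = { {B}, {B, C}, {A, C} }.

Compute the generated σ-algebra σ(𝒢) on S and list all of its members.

σ(𝒢) = { {}, {A}, {B}, {C}, {A, B}, {A, C}, {B, C}, S }

Trace:
Take S₀ = 𝒢 ∪ {∅, S} = { {}, {B}, {A, C}, {B, C}, S }.
Iteration 1 (1 new):
  {A}  = S∖{B, C}
Iteration 2 (1 new):
  {A, B}  = {B} ∪ {A}
Iteration 3: 1 new —
  {C}  = S∖{A, B}
Iteration 4: no new sets; the family is a σ-algebra.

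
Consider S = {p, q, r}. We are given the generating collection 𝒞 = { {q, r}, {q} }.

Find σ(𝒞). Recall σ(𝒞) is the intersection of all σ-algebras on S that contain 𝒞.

Answer: σ(𝒞) = { {}, {p}, {q}, {r}, {p, q}, {p, r}, {q, r}, S }

Derivation:
Begin from { {}, {q}, {q, r}, S } (that is, 𝒞 plus ∅ and S).
Round 1 (2 new):
  {p}  = {q, r}ᶜ
  {p, r}  = {q}ᶜ
  [6 total]
Round 2 adds 1:
  {p, q}  = {q} ∪ {p}
  [7 total]
Round 3 adds 1:
  {r}  = {p, q}ᶜ
  [8 total]
After Round 4 the family is unchanged; done.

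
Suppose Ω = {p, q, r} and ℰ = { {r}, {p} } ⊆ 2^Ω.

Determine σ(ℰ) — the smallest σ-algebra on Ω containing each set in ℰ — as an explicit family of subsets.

Begin from { {}, {p}, {r}, Ω } (that is, ℰ plus ∅ and Ω).
Step 1: +3 →
  {p,q}  = ᶜ of {r}
  {p,r}  = {r} ∪ {p}
  {q,r}  = ᶜ of {p}
  — 7 sets.
Step 2: 1 new —
  {q}  = ᶜ of {p,r}
  — 8 sets.
Step 3: no new sets; the family is a σ-algebra.

σ(ℰ) = { {}, {p}, {q}, {r}, {p,q}, {p,r}, {q,r}, Ω }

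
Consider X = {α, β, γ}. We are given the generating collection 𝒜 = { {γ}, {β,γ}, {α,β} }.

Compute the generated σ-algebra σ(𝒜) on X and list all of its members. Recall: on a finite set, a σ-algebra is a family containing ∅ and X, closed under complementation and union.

Seed the family with 𝒜 together with ∅ and X: { {}, {γ}, {α,β}, {β,γ}, X }.
Round 1: +1 →
  {α}  = complement {β,γ}
  — 6 sets.
Round 2 (1 new):
  {α,γ}  = {γ} ∪ {α}
  — 7 sets.
Round 3 adds 1:
  {β}  = complement {α,γ}
  — 8 sets.
Round 4: stable.

|σ(𝒜)| = 8.  σ(𝒜) = { {}, {α}, {β}, {γ}, {α,β}, {α,γ}, {β,γ}, X }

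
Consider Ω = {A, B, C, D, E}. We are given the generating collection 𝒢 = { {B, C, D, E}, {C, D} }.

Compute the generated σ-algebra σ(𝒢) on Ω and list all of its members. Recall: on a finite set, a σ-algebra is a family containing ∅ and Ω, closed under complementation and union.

Begin from { ∅, {C, D}, {B, C, D, E}, Ω } (that is, 𝒢 plus ∅ and Ω).
Iteration 1: 2 new —
  {A}  = Ω∖{B, C, D, E}
  {A, B, E}  = Ω∖{C, D}
  — 6 sets.
Iteration 2: 1 new —
  {A, C, D}  = {C, D} ∪ {A}
  — 7 sets.
Iteration 3: 1 new —
  {B, E}  = Ω∖{A, C, D}
  — 8 sets.
Iteration 4: closed — nothing new.

|σ(𝒢)| = 8.  σ(𝒢) = { ∅, {A}, {B, E}, {C, D}, {A, B, E}, {A, C, D}, {B, C, D, E}, Ω }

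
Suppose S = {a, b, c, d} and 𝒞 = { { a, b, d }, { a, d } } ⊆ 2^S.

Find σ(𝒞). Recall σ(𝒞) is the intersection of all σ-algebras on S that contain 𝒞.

σ(𝒞) (8 sets): { ∅, { b }, { c }, { a, d }, { b, c }, { a, b, d }, { a, c, d }, S }

Trace:
Take S₀ = 𝒞 ∪ {∅, S} = { ∅, { a, d }, { a, b, d }, S }.
Round 1. New:
  { c }  = ᶜ of { a, b, d }
  { b, c }  = ᶜ of { a, d }
  — 6 sets.
Round 2: +1 →
  { a, c, d }  = { c } ∪ { a, d }
  — 7 sets.
Round 3: 1 new —
  { b }  = ᶜ of { a, c, d }
  — 8 sets.
Round 4: already closed under ᶜ and ∪.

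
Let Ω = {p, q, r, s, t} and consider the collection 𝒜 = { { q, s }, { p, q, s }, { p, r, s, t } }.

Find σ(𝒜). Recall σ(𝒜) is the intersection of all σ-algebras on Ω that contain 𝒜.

Start: 𝒜 ∪ {∅, Ω} = { ∅, { q, s }, { p, q, s }, { p, r, s, t }, Ω }.
Pass 1 adds 3:
  { q }  = Ω∖{ p, r, s, t }
  { r, t }  = Ω∖{ p, q, s }
  { p, r, t }  = Ω∖{ q, s }
Pass 2. New:
  { q, r, t }  = { q } ∪ { r, t }
  { p, q, r, t }  = { p, r, t } ∪ { q }
  { q, r, s, t }  = { r, t } ∪ { q, s }
Pass 3: +3 →
  { p }  = Ω∖{ q, r, s, t }
  { s }  = Ω∖{ p, q, r, t }
  { p, s }  = Ω∖{ q, r, t }
Pass 4: +2 →
  { p, q }  = { q } ∪ { p }
  { r, s, t }  = { s } ∪ { r, t }
Pass 5: stable.

σ(𝒜) = { ∅, { p }, { q }, { s }, { p, q }, { p, s }, { q, s }, { r, t }, { p, q, s }, { p, r, t }, { q, r, t }, { r, s, t }, { p, q, r, t }, { p, r, s, t }, { q, r, s, t }, Ω }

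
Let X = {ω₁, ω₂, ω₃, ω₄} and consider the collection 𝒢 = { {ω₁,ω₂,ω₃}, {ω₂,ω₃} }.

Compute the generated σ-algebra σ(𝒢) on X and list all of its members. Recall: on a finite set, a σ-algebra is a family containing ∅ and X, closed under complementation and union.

Initial family (4 sets): { ∅, {ω₂,ω₃}, {ω₁,ω₂,ω₃}, X }.
Pass 1. New:
  {ω₄}  = {ω₁,ω₂,ω₃}ᶜ
  {ω₁,ω₄}  = {ω₂,ω₃}ᶜ
  (now 6)
Pass 2 adds 1:
  {ω₂,ω₃,ω₄}  = {ω₂,ω₃} ∪ {ω₄}
  (now 7)
Pass 3. New:
  {ω₁}  = {ω₂,ω₃,ω₄}ᶜ
  (now 8)
After Pass 4 the family is unchanged; done.

Therefore σ(𝒢) = { ∅, {ω₁}, {ω₄}, {ω₁,ω₄}, {ω₂,ω₃}, {ω₁,ω₂,ω₃}, {ω₂,ω₃,ω₄}, X } (|σ(𝒢)| = 8).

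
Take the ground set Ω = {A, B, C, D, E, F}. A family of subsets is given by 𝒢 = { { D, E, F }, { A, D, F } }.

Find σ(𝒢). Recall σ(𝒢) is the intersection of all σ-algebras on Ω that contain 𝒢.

Start: 𝒢 ∪ {∅, Ω} = { {}, { A, D, F }, { D, E, F }, Ω }.
Round 1 adds 3:
  { A, B, C }  = { D, E, F }ᶜ
  { B, C, E }  = { A, D, F }ᶜ
  { A, D, E, F }  = { A, D, F } ∪ { D, E, F }
  |family| = 7
Round 2: 4 new —
  { B, C }  = { A, D, E, F }ᶜ
  { A, B, C, E }  = { B, C, E } ∪ { A, B, C }
  { A, B, C, D, F }  = { A, B, C } ∪ { A, D, F }
  { B, C, D, E, F }  = { B, C, E } ∪ { D, E, F }
  |family| = 11
Round 3 adds 3:
  { A }  = { B, C, D, E, F }ᶜ
  { E }  = { A, B, C, D, F }ᶜ
  { D, F }  = { A, B, C, E }ᶜ
  |family| = 14
Round 4 (2 new):
  { A, E }  = { E } ∪ { A }
  { B, C, D, F }  = { B, C } ∪ { D, F }
  |family| = 16
Round 5: already closed under ᶜ and ∪.

Hence σ(𝒢) has 16 members: { {}, { A }, { E }, { A, E }, { B, C }, { D, F }, { A, B, C }, { A, D, F }, { B, C, E }, { D, E, F }, { A, B, C, E }, { A, D, E, F }, { B, C, D, F }, { A, B, C, D, F }, { B, C, D, E, F }, Ω }.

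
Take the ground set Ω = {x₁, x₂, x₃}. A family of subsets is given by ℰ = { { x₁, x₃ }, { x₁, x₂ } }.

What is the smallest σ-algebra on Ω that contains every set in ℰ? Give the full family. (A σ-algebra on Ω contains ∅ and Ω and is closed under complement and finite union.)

Start: ℰ ∪ {∅, Ω} = { ∅, { x₁, x₂ }, { x₁, x₃ }, Ω }.
Round 1: +2 →
  { x₂ }  = ᶜ of { x₁, x₃ }
  { x₃ }  = ᶜ of { x₁, x₂ }
  |family| = 6
Round 2 adds 1:
  { x₂, x₃ }  = { x₃ } ∪ { x₂ }
  |family| = 7
Round 3: 1 new —
  { x₁ }  = ᶜ of { x₂, x₃ }
  |family| = 8
Round 4: no new sets; the family is a σ-algebra.

σ(ℰ) = { ∅, { x₁ }, { x₂ }, { x₃ }, { x₁, x₂ }, { x₁, x₃ }, { x₂, x₃ }, Ω }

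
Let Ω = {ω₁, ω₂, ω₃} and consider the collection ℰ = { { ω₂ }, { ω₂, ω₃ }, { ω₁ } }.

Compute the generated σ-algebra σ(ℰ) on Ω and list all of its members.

σ(ℰ) (8 sets): { {}, { ω₁ }, { ω₂ }, { ω₃ }, { ω₁, ω₂ }, { ω₁, ω₃ }, { ω₂, ω₃ }, Ω }

Check:
Take S₀ = ℰ ∪ {∅, Ω} = { {}, { ω₁ }, { ω₂ }, { ω₂, ω₃ }, Ω }.
Pass 1. New:
  { ω₁, ω₂ }  = { ω₂ } ∪ { ω₁ }
  { ω₁, ω₃ }  = ᶜ of { ω₂ }
  [7 total]
Pass 2. New:
  { ω₃ }  = ᶜ of { ω₁, ω₂ }
  [8 total]
Pass 3 adds nothing — fixpoint reached.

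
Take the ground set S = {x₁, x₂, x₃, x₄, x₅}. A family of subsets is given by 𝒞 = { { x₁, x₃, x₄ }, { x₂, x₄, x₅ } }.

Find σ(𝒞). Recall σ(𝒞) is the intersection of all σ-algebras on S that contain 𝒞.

|σ(𝒞)| = 8.  σ(𝒞) = { {  }, { x₄ }, { x₁, x₃ }, { x₂, x₅ }, { x₁, x₃, x₄ }, { x₂, x₄, x₅ }, { x₁, x₂, x₃, x₅ }, S }

Trace:
Begin from { {  }, { x₁, x₃, x₄ }, { x₂, x₄, x₅ }, S } (that is, 𝒞 plus ∅ and S).
Iteration 1: 2 new —
  { x₁, x₃ }  = S∖{ x₂, x₄, x₅ }
  { x₂, x₅ }  = S∖{ x₁, x₃, x₄ }
  (now 6)
Iteration 2. New:
  { x₁, x₂, x₃, x₅ }  = { x₂, x₅ } ∪ { x₁, x₃ }
  (now 7)
Iteration 3: +1 →
  { x₄ }  = S∖{ x₁, x₂, x₃, x₅ }
  (now 8)
After Iteration 4 the family is unchanged; done.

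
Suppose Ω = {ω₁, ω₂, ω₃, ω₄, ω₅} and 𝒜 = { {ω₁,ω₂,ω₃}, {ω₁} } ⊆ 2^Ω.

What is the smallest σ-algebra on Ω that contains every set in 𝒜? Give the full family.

Start: 𝒜 ∪ {∅, Ω} = { {}, {ω₁}, {ω₁,ω₂,ω₃}, Ω }.
Pass 1: +2 →
  {ω₄,ω₅}  = Ω∖{ω₁,ω₂,ω₃}
  {ω₂,ω₃,ω₄,ω₅}  = Ω∖{ω₁}
  |family| = 6
Pass 2 (1 new):
  {ω₁,ω₄,ω₅}  = {ω₄,ω₅} ∪ {ω₁}
  |family| = 7
Pass 3 (1 new):
  {ω₂,ω₃}  = Ω∖{ω₁,ω₄,ω₅}
  |family| = 8
Pass 4 adds nothing — fixpoint reached.

Hence σ(𝒜) has 8 members: { {}, {ω₁}, {ω₂,ω₃}, {ω₄,ω₅}, {ω₁,ω₂,ω₃}, {ω₁,ω₄,ω₅}, {ω₂,ω₃,ω₄,ω₅}, Ω }.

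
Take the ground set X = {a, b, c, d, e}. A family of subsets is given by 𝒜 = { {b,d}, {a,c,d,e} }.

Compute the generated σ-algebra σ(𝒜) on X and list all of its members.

Answer: σ(𝒜) = { {}, {b}, {d}, {b,d}, {a,c,e}, {a,b,c,e}, {a,c,d,e}, X }

Check:
Start: 𝒜 ∪ {∅, X} = { {}, {b,d}, {a,c,d,e}, X }.
Pass 1: 2 new —
  {b}  = {a,c,d,e}ᶜ
  {a,c,e}  = {b,d}ᶜ
  (now 6)
Pass 2: 1 new —
  {a,b,c,e}  = {a,c,e} ∪ {b}
  (now 7)
Pass 3 adds 1:
  {d}  = {a,b,c,e}ᶜ
  (now 8)
Pass 4 adds nothing — fixpoint reached.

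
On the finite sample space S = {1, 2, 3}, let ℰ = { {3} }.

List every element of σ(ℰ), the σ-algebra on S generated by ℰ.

Take S₀ = ℰ ∪ {∅, S} = { ∅, {3}, S }.
Pass 1: 1 new —
  {1,2}  = complement {3}
  (now 4)
Pass 2 adds nothing — fixpoint reached.

Hence σ(ℰ) has 4 members: { ∅, {3}, {1,2}, S }.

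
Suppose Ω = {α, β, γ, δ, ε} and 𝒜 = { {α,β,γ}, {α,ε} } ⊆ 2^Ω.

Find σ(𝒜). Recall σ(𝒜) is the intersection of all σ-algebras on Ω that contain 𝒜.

σ(𝒜) (16 sets): { {}, {α}, {δ}, {ε}, {α,δ}, {α,ε}, {β,γ}, {δ,ε}, {α,β,γ}, {α,δ,ε}, {β,γ,δ}, {β,γ,ε}, {α,β,γ,δ}, {α,β,γ,ε}, {β,γ,δ,ε}, Ω }

Derivation:
Initial family (4 sets): { {}, {α,ε}, {α,β,γ}, Ω }.
Round 1: 3 new —
  {δ,ε}  = Ω∖{α,β,γ}
  {β,γ,δ}  = Ω∖{α,ε}
  {α,β,γ,ε}  = {α,β,γ} ∪ {α,ε}
  |family| = 7
Round 2 (4 new):
  {δ}  = Ω∖{α,β,γ,ε}
  {α,δ,ε}  = {δ,ε} ∪ {α,ε}
  {α,β,γ,δ}  = {α,β,γ} ∪ {β,γ,δ}
  {β,γ,δ,ε}  = {δ,ε} ∪ {β,γ,δ}
  |family| = 11
Round 3: +3 →
  {α}  = Ω∖{β,γ,δ,ε}
  {ε}  = Ω∖{α,β,γ,δ}
  {β,γ}  = Ω∖{α,δ,ε}
  |family| = 14
Round 4 (2 new):
  {α,δ}  = {δ} ∪ {α}
  {β,γ,ε}  = {β,γ} ∪ {ε}
  |family| = 16
Round 5 adds nothing — fixpoint reached.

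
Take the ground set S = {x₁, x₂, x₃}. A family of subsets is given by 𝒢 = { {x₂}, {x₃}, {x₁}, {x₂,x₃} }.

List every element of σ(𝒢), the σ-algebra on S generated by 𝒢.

|σ(𝒢)| = 8.  σ(𝒢) = { {}, {x₁}, {x₂}, {x₃}, {x₁,x₂}, {x₁,x₃}, {x₂,x₃}, S }

Working:
Start: 𝒢 ∪ {∅, S} = { {}, {x₁}, {x₂}, {x₃}, {x₂,x₃}, S }.
Iteration 1: 2 new —
  {x₁,x₂}  = complement {x₃}
  {x₁,x₃}  = complement {x₂}
  [8 total]
After Iteration 2 the family is unchanged; done.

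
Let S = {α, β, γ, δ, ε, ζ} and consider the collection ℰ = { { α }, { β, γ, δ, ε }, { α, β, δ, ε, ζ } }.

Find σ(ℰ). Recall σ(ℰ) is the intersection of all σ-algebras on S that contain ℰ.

Take S₀ = ℰ ∪ {∅, S} = { ∅, { α }, { β, γ, δ, ε }, { α, β, δ, ε, ζ }, S }.
Step 1. New:
  { γ }  = { α, β, δ, ε, ζ }ᶜ
  { α, ζ }  = { β, γ, δ, ε }ᶜ
  { α, β, γ, δ, ε }  = { β, γ, δ, ε } ∪ { α }
  { β, γ, δ, ε, ζ }  = { α }ᶜ
  — 9 sets.
Step 2 (3 new):
  { ζ }  = { α, β, γ, δ, ε }ᶜ
  { α, γ }  = { γ } ∪ { α }
  { α, γ, ζ }  = { α, ζ } ∪ { γ }
  — 12 sets.
Step 3 adds 3:
  { γ, ζ }  = { γ } ∪ { ζ }
  { β, δ, ε }  = { α, γ, ζ }ᶜ
  { β, δ, ε, ζ }  = { α, γ }ᶜ
  — 15 sets.
Step 4. New:
  { α, β, δ, ε }  = { γ, ζ }ᶜ
  — 16 sets.
Step 5: already closed under ᶜ and ∪.

Hence σ(ℰ) has 16 members: { ∅, { α }, { γ }, { ζ }, { α, γ }, { α, ζ }, { γ, ζ }, { α, γ, ζ }, { β, δ, ε }, { α, β, δ, ε }, { β, γ, δ, ε }, { β, δ, ε, ζ }, { α, β, γ, δ, ε }, { α, β, δ, ε, ζ }, { β, γ, δ, ε, ζ }, S }.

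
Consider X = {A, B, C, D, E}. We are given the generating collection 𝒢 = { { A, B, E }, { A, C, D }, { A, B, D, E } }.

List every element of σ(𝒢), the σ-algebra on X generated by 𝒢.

Initial family (5 sets): { {}, { A, B, E }, { A, C, D }, { A, B, D, E }, X }.
Iteration 1: 3 new —
  { C }  = ᶜ of { A, B, D, E }
  { B, E }  = ᶜ of { A, C, D }
  { C, D }  = ᶜ of { A, B, E }
  — 8 sets.
Iteration 2 adds 3:
  { B, C, E }  = { C } ∪ { B, E }
  { A, B, C, E }  = { C } ∪ { A, B, E }
  { B, C, D, E }  = { B, E } ∪ { C, D }
  — 11 sets.
Iteration 3: 3 new —
  { A }  = ᶜ of { B, C, D, E }
  { D }  = ᶜ of { A, B, C, E }
  { A, D }  = ᶜ of { B, C, E }
  — 14 sets.
Iteration 4 (2 new):
  { A, C }  = { C } ∪ { A }
  { B, D, E }  = { B, E } ∪ { D }
  — 16 sets.
Iteration 5 adds nothing — fixpoint reached.

|σ(𝒢)| = 16.  σ(𝒢) = { {}, { A }, { C }, { D }, { A, C }, { A, D }, { B, E }, { C, D }, { A, B, E }, { A, C, D }, { B, C, E }, { B, D, E }, { A, B, C, E }, { A, B, D, E }, { B, C, D, E }, X }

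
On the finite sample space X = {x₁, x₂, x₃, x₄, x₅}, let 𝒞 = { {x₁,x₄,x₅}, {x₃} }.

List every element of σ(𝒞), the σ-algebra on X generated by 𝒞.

Take S₀ = 𝒞 ∪ {∅, X} = { {}, {x₃}, {x₁,x₄,x₅}, X }.
Iteration 1: +3 →
  {x₂,x₃}  = complement {x₁,x₄,x₅}
  {x₁,x₂,x₄,x₅}  = complement {x₃}
  {x₁,x₃,x₄,x₅}  = {x₃} ∪ {x₁,x₄,x₅}
Iteration 2: 1 new —
  {x₂}  = complement {x₁,x₃,x₄,x₅}
Iteration 3: stable.

Therefore σ(𝒞) = { {}, {x₂}, {x₃}, {x₂,x₃}, {x₁,x₄,x₅}, {x₁,x₂,x₄,x₅}, {x₁,x₃,x₄,x₅}, X } (|σ(𝒞)| = 8).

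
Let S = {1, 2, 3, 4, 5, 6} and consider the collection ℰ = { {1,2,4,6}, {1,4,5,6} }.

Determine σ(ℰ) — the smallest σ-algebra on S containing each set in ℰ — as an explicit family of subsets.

Take S₀ = ℰ ∪ {∅, S} = { {}, {1,2,4,6}, {1,4,5,6}, S }.
Round 1 (3 new):
  {2,3}  = ᶜ of {1,4,5,6}
  {3,5}  = ᶜ of {1,2,4,6}
  {1,2,4,5,6}  = {1,4,5,6} ∪ {1,2,4,6}
  — 7 sets.
Round 2: 4 new —
  {3}  = ᶜ of {1,2,4,5,6}
  {2,3,5}  = {2,3} ∪ {3,5}
  {1,2,3,4,6}  = {2,3} ∪ {1,2,4,6}
  {1,3,4,5,6}  = {1,4,5,6} ∪ {3,5}
  — 11 sets.
Round 3 adds 3:
  {2}  = ᶜ of {1,3,4,5,6}
  {5}  = ᶜ of {1,2,3,4,6}
  {1,4,6}  = ᶜ of {2,3,5}
  — 14 sets.
Round 4. New:
  {2,5}  = {2} ∪ {5}
  {1,3,4,6}  = {3} ∪ {1,4,6}
  — 16 sets.
Round 5: closed — nothing new.

|σ(ℰ)| = 16.  σ(ℰ) = { {}, {2}, {3}, {5}, {2,3}, {2,5}, {3,5}, {1,4,6}, {2,3,5}, {1,2,4,6}, {1,3,4,6}, {1,4,5,6}, {1,2,3,4,6}, {1,2,4,5,6}, {1,3,4,5,6}, S }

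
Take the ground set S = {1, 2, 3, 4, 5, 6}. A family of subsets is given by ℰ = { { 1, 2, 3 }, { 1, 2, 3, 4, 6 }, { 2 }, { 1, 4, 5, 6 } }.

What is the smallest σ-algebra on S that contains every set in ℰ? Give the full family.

Start: ℰ ∪ {∅, S} = { {}, { 2 }, { 1, 2, 3 }, { 1, 4, 5, 6 }, { 1, 2, 3, 4, 6 }, S }.
Step 1 adds 5:
  { 5 }  = complement { 1, 2, 3, 4, 6 }
  { 2, 3 }  = complement { 1, 4, 5, 6 }
  { 4, 5, 6 }  = complement { 1, 2, 3 }
  { 1, 2, 4, 5, 6 }  = { 1, 4, 5, 6 } ∪ { 2 }
  { 1, 3, 4, 5, 6 }  = complement { 2 }
  (now 11)
Step 2: 6 new —
  { 3 }  = complement { 1, 2, 4, 5, 6 }
  { 2, 5 }  = { 2 } ∪ { 5 }
  { 2, 3, 5 }  = { 5 } ∪ { 2, 3 }
  { 1, 2, 3, 5 }  = { 1, 2, 3 } ∪ { 5 }
  { 2, 4, 5, 6 }  = { 2 } ∪ { 4, 5, 6 }
  { 2, 3, 4, 5, 6 }  = { 2, 3 } ∪ { 4, 5, 6 }
  (now 17)
Step 3 (7 new):
  { 1 }  = complement { 2, 3, 4, 5, 6 }
  { 1, 3 }  = complement { 2, 4, 5, 6 }
  { 3, 5 }  = { 3 } ∪ { 5 }
  { 4, 6 }  = complement { 1, 2, 3, 5 }
  { 1, 4, 6 }  = complement { 2, 3, 5 }
  { 1, 3, 4, 6 }  = complement { 2, 5 }
  { 3, 4, 5, 6 }  = { 3 } ∪ { 4, 5, 6 }
  (now 24)
Step 4: 8 new —
  { 1, 2 }  = complement { 3, 4, 5, 6 }
  { 1, 5 }  = { 5 } ∪ { 1 }
  { 1, 2, 5 }  = { 2, 5 } ∪ { 1 }
  { 1, 3, 5 }  = { 5 } ∪ { 1, 3 }
  { 2, 4, 6 }  = { 2 } ∪ { 4, 6 }
  { 3, 4, 6 }  = { 3 } ∪ { 4, 6 }
  { 1, 2, 4, 6 }  = complement { 3, 5 }
  { 2, 3, 4, 6 }  = { 2, 3 } ∪ { 4, 6 }
  (now 32)
Step 5 adds nothing — fixpoint reached.

Hence σ(ℰ) has 32 members: { {}, { 1 }, { 2 }, { 3 }, { 5 }, { 1, 2 }, { 1, 3 }, { 1, 5 }, { 2, 3 }, { 2, 5 }, { 3, 5 }, { 4, 6 }, { 1, 2, 3 }, { 1, 2, 5 }, { 1, 3, 5 }, { 1, 4, 6 }, { 2, 3, 5 }, { 2, 4, 6 }, { 3, 4, 6 }, { 4, 5, 6 }, { 1, 2, 3, 5 }, { 1, 2, 4, 6 }, { 1, 3, 4, 6 }, { 1, 4, 5, 6 }, { 2, 3, 4, 6 }, { 2, 4, 5, 6 }, { 3, 4, 5, 6 }, { 1, 2, 3, 4, 6 }, { 1, 2, 4, 5, 6 }, { 1, 3, 4, 5, 6 }, { 2, 3, 4, 5, 6 }, S }.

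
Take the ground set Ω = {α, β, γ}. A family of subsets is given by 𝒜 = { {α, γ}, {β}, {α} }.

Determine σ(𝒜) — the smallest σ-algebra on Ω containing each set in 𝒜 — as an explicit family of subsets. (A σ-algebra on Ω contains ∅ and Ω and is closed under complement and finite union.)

Seed the family with 𝒜 together with ∅ and Ω: { {}, {α}, {β}, {α, γ}, Ω }.
Pass 1 adds 2:
  {α, β}  = {β} ∪ {α}
  {β, γ}  = Ω∖{α}
  [7 total]
Pass 2 adds 1:
  {γ}  = Ω∖{α, β}
  [8 total]
Pass 3: closed — nothing new.

Therefore σ(𝒜) = { {}, {α}, {β}, {γ}, {α, β}, {α, γ}, {β, γ}, Ω } (|σ(𝒜)| = 8).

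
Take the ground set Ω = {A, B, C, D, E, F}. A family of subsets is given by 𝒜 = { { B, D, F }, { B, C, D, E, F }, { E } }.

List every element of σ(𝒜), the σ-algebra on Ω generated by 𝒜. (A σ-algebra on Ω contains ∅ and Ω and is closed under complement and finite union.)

Begin from { {  }, { E }, { B, D, F }, { B, C, D, E, F }, Ω } (that is, 𝒜 plus ∅ and Ω).
Iteration 1 (4 new):
  { A }  = Ω∖{ B, C, D, E, F }
  { A, C, E }  = Ω∖{ B, D, F }
  { B, D, E, F }  = { B, D, F } ∪ { E }
  { A, B, C, D, F }  = Ω∖{ E }
  (now 9)
Iteration 2 adds 4:
  { A, C }  = Ω∖{ B, D, E, F }
  { A, E }  = { E } ∪ { A }
  { A, B, D, F }  = { B, D, F } ∪ { A }
  { A, B, D, E, F }  = { B, D, E, F } ∪ { A }
  (now 13)
Iteration 3 adds 3:
  { C }  = Ω∖{ A, B, D, E, F }
  { C, E }  = Ω∖{ A, B, D, F }
  { B, C, D, F }  = Ω∖{ A, E }
  (now 16)
Iteration 4: closed — nothing new.

|σ(𝒜)| = 16.  σ(𝒜) = { {  }, { A }, { C }, { E }, { A, C }, { A, E }, { C, E }, { A, C, E }, { B, D, F }, { A, B, D, F }, { B, C, D, F }, { B, D, E, F }, { A, B, C, D, F }, { A, B, D, E, F }, { B, C, D, E, F }, Ω }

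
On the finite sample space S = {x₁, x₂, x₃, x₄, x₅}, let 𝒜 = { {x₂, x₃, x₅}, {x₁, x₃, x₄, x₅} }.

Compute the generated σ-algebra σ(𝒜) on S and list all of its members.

Initial family (4 sets): { ∅, {x₂, x₃, x₅}, {x₁, x₃, x₄, x₅}, S }.
Step 1 adds 2:
  {x₂}  = {x₁, x₃, x₄, x₅}ᶜ
  {x₁, x₄}  = {x₂, x₃, x₅}ᶜ
  [6 total]
Step 2: 1 new —
  {x₁, x₂, x₄}  = {x₁, x₄} ∪ {x₂}
  [7 total]
Step 3 (1 new):
  {x₃, x₅}  = {x₁, x₂, x₄}ᶜ
  [8 total]
Step 4: no new sets; the family is a σ-algebra.

Hence σ(𝒜) has 8 members: { ∅, {x₂}, {x₁, x₄}, {x₃, x₅}, {x₁, x₂, x₄}, {x₂, x₃, x₅}, {x₁, x₃, x₄, x₅}, S }.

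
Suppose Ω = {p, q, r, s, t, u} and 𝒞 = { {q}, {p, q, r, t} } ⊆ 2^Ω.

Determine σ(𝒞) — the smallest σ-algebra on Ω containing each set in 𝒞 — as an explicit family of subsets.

Answer: σ(𝒞) = { {}, {q}, {s, u}, {p, r, t}, {q, s, u}, {p, q, r, t}, {p, r, s, t, u}, Ω }

Check:
Start: 𝒞 ∪ {∅, Ω} = { {}, {q}, {p, q, r, t}, Ω }.
Round 1 (2 new):
  {s, u}  = Ω∖{p, q, r, t}
  {p, r, s, t, u}  = Ω∖{q}
  [6 total]
Round 2: +1 →
  {q, s, u}  = {q} ∪ {s, u}
  [7 total]
Round 3: +1 →
  {p, r, t}  = Ω∖{q, s, u}
  [8 total]
Round 4: closed — nothing new.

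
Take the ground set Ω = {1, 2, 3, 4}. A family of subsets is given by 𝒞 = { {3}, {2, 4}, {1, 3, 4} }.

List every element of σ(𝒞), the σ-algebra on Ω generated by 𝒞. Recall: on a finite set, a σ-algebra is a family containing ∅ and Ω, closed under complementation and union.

σ(𝒞) (16 sets): { {}, {1}, {2}, {3}, {4}, {1, 2}, {1, 3}, {1, 4}, {2, 3}, {2, 4}, {3, 4}, {1, 2, 3}, {1, 2, 4}, {1, 3, 4}, {2, 3, 4}, Ω }

Check:
Initial family (5 sets): { {}, {3}, {2, 4}, {1, 3, 4}, Ω }.
Pass 1: +4 →
  {2}  = ᶜ of {1, 3, 4}
  {1, 3}  = ᶜ of {2, 4}
  {1, 2, 4}  = ᶜ of {3}
  {2, 3, 4}  = {3} ∪ {2, 4}
  — 9 sets.
Pass 2. New:
  {1}  = ᶜ of {2, 3, 4}
  {2, 3}  = {2} ∪ {3}
  {1, 2, 3}  = {2} ∪ {1, 3}
  — 12 sets.
Pass 3: +3 →
  {4}  = ᶜ of {1, 2, 3}
  {1, 2}  = {2} ∪ {1}
  {1, 4}  = ᶜ of {2, 3}
  — 15 sets.
Pass 4: +1 →
  {3, 4}  = ᶜ of {1, 2}
  — 16 sets.
Pass 5: no new sets; the family is a σ-algebra.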